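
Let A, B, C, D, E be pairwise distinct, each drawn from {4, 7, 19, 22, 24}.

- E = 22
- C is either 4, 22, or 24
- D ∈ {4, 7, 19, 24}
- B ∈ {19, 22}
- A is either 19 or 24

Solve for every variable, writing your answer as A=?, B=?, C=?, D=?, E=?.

E must be 22 (only option left). Eliminate 22 elsewhere: B, C.
B's domain is down to {19}, so B = 19. So A, D can't be 19.
A's domain is down to {24}, so A = 24. So C, D can't be 24.
That leaves C = 4. So D can't be 4.
D's domain is down to {7}, so D = 7.

A=24, B=19, C=4, D=7, E=22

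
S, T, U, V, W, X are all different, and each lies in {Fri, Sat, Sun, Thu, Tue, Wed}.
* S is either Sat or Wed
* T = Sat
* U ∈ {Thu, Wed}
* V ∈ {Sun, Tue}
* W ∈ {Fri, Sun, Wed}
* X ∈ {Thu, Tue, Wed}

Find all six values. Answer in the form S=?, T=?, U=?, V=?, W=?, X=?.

S=Wed, T=Sat, U=Thu, V=Sun, W=Fri, X=Tue

T's domain is down to {Sat}, so T = Sat. Remove Sat from S.
S has just one choice, so S = Wed. So U, W, X can't be Wed.
That leaves U = Thu. Strike Thu from X.
X has just one choice, so X = Tue. So V can't be Tue.
V has just one choice, so V = Sun. So W can't be Sun.
That leaves W = Fri.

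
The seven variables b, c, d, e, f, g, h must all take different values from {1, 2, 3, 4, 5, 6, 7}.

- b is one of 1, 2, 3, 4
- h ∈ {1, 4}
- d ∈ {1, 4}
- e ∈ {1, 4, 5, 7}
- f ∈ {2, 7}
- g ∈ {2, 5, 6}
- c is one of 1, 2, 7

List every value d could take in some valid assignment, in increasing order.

Among the 7 variables, 3 fits only b (and all 7 values in {1, 2, 3, 4, 5, 6, 7} must be used), so b = 3.
Among the 6 still-open variables, 6 fits only g (and all 6 values in {1, 2, 4, 5, 6, 7} must be used), so g = 6.
The 5 still-open variables draw from only 5 values {1, 2, 4, 5, 7}, so each is used; only e can be 5, hence e = 5.
d and h share exactly the 2 values {1, 4}; by pigeonhole those values go to them, so strike 1, 4 from c.
No further eliminations apply; d can still be any of 1, 4.

1, 4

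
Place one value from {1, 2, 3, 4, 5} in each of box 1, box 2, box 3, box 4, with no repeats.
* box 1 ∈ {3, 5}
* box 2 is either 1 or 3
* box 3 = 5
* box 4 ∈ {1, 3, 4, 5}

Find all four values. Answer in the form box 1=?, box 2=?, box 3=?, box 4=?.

box 3's domain is down to {5}, so box 3 = 5. Strike 5 from box 1, box 4.
That leaves box 1 = 3. Strike 3 from box 2, box 4.
That leaves box 2 = 1. Remove 1 from box 4.
box 4 must be 4 (only option left).

box 1=3, box 2=1, box 3=5, box 4=4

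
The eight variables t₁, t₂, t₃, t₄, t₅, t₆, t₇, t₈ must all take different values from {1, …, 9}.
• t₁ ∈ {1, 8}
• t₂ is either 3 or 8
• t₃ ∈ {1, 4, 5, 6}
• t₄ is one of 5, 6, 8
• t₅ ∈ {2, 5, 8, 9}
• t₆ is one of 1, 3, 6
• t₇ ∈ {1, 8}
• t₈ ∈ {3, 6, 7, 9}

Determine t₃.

t₁ and t₇ share exactly the 2 values {1, 8}; by pigeonhole those values go to them, so strike 1, 8 from t₂, t₃, t₄, t₅, t₆.
That leaves t₂ = 3. So t₆, t₈ can't be 3.
t₆ has just one choice, so t₆ = 6. So t₃, t₄, t₈ can't be 6.
t₄ must be 5 (only option left). Remove 5 from t₃, t₅.
So t₃ = 4.

4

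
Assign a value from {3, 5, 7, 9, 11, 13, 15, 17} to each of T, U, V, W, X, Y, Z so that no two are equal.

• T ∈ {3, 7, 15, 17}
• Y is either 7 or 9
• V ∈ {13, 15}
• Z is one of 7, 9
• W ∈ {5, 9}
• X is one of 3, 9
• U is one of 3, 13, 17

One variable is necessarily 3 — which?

X

Among the 7 variables, 5 fits only W (and all 7 values in {3, 5, 7, 9, 13, 15, 17} must be used), so W = 5.
Y and Z between them cover only {7, 9} — a naked pair. Remove those values from T, X.
So 3 goes to X.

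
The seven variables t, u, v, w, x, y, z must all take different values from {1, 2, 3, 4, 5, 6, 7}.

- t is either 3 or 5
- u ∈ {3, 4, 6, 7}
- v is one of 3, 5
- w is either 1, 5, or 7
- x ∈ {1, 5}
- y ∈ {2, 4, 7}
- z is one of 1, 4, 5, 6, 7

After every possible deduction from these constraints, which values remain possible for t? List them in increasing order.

The 7 variables together cover exactly {1, 2, 3, 4, 5, 6, 7} — 7 values for 7 variables — and 2 appears only in y's list, so y = 2.
The 2 variables t and v are confined to {3, 5}, which locks those values in; drop them from u, w, x, z.
x must be 1 (only option left). Strike 1 from w, z.
w has just one choice, so w = 7. Remove 7 from u, z.
No further eliminations apply; t can still be any of 3, 5.

3, 5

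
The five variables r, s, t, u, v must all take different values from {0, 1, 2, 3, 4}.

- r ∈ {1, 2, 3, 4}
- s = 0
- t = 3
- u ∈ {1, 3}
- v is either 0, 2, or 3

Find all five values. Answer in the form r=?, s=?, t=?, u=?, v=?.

r=4, s=0, t=3, u=1, v=2

s has just one choice, so s = 0. Strike 0 from v.
t has just one choice, so t = 3. So r, u, v can't be 3.
u must be 1 (only option left). So r can't be 1.
v's domain is down to {2}, so v = 2. Strike 2 from r.
r must be 4 (only option left).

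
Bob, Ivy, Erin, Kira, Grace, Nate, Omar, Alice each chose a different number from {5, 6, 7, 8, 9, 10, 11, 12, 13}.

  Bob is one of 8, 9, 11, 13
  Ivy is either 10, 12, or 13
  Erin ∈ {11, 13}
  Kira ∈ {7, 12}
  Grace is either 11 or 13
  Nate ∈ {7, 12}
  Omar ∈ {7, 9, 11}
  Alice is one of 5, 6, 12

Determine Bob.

8

Erin and Grace share exactly the 2 values {11, 13}; by pigeonhole those values go to them, so strike 11, 13 from Bob, Ivy, Omar.
Kira and Nate share exactly the 2 values {7, 12}; by pigeonhole those values go to them, so strike 7, 12 from Ivy, Omar, Alice.
That leaves Ivy = 10.
That leaves Omar = 9. Strike 9 from Bob.
So Bob = 8.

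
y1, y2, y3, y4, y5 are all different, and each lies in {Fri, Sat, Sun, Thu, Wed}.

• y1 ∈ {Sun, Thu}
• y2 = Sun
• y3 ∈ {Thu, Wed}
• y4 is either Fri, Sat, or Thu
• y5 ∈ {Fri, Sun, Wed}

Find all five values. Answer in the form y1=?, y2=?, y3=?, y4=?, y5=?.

y1=Thu, y2=Sun, y3=Wed, y4=Sat, y5=Fri

y2's domain is down to {Sun}, so y2 = Sun. So y1, y5 can't be Sun.
y1's domain is down to {Thu}, so y1 = Thu. So y3, y4 can't be Thu.
y3 has just one choice, so y3 = Wed. Eliminate Wed elsewhere: y5.
That leaves y5 = Fri. Eliminate Fri elsewhere: y4.
y4's domain is down to {Sat}, so y4 = Sat.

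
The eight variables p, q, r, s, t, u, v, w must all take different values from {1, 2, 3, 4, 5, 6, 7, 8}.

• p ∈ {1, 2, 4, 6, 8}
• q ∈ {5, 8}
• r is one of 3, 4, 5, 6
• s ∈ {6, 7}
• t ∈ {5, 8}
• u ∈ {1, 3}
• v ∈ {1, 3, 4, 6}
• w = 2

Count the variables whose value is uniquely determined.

2

w's domain is down to {2}, so w = 2. Remove 2 from p.
Among the 7 still-open variables, 7 fits only s (and all 7 values in {1, 3, 4, 5, 6, 7, 8} must be used), so s = 7.
q and t share exactly the 2 values {5, 8}; by pigeonhole those values go to them, so strike 5, 8 from p, r.
Determined: s=7, w=2. The other variables each still have more than one consistent value. That makes 2.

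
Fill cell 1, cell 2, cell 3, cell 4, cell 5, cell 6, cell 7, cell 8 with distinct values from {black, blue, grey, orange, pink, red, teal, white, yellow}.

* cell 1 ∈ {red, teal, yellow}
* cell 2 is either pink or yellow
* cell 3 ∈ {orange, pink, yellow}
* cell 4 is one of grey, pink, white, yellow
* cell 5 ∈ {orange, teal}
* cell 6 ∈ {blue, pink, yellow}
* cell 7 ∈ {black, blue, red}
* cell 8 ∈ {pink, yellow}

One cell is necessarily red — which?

The 2 variables cell 2 and cell 8 are confined to {pink, yellow}, which locks those values in; drop them from cell 1, cell 3, cell 4, cell 6.
That leaves cell 3 = orange. Remove orange from cell 5.
cell 5 must be teal (only option left). So cell 1 can't be teal.
So red goes to cell 1.

cell 1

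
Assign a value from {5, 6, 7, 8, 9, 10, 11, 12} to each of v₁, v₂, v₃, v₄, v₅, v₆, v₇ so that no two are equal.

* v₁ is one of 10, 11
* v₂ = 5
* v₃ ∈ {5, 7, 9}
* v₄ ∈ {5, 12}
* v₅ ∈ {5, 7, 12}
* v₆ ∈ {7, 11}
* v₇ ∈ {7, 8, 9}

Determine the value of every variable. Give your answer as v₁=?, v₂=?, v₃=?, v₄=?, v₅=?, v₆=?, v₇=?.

v₁=10, v₂=5, v₃=9, v₄=12, v₅=7, v₆=11, v₇=8

v₂ has just one choice, so v₂ = 5. So v₃, v₄, v₅ can't be 5.
v₄'s domain is down to {12}, so v₄ = 12. Strike 12 from v₅.
v₅ has just one choice, so v₅ = 7. Strike 7 from v₃, v₆, v₇.
That leaves v₆ = 11. Eliminate 11 elsewhere: v₁.
v₁ has just one choice, so v₁ = 10.
v₃'s domain is down to {9}, so v₃ = 9. So v₇ can't be 9.
That leaves v₇ = 8.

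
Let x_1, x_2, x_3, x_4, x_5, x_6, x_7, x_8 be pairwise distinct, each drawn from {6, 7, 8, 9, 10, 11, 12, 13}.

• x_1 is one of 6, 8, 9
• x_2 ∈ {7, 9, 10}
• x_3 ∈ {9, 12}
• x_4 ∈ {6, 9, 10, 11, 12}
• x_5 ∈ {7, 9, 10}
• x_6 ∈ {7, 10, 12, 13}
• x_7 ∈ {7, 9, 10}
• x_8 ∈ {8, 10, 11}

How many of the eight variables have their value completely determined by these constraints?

2

Among the 8 variables, 13 fits only x_6 (and all 8 values in {6, 7, 8, 9, 10, 11, 12, 13} must be used), so x_6 = 13.
x_2, x_5, x_7 between them cover only {7, 9, 10} — a naked triple. Remove those values from x_1, x_3, x_4, x_8.
x_3 must be 12 (only option left). Strike 12 from x_4.
Determined: x_3=12, x_6=13. The other variables each still have more than one consistent value. That makes 2.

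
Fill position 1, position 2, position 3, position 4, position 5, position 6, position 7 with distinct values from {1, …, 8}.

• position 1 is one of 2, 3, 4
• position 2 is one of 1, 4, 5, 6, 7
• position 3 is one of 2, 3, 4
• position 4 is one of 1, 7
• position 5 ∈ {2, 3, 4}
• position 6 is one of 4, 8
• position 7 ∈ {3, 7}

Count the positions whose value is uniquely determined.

position 1, position 3, position 5 share exactly the 3 values {2, 3, 4}; by pigeonhole those values go to them, so strike 2, 3, 4 from position 2, position 6, position 7.
That leaves position 6 = 8.
position 7's domain is down to {7}, so position 7 = 7. So position 2, position 4 can't be 7.
position 4 must be 1 (only option left). Eliminate 1 elsewhere: position 2.
Determined: position 4=1, position 6=8, position 7=7. The other positions each still have more than one consistent value. That makes 3.

3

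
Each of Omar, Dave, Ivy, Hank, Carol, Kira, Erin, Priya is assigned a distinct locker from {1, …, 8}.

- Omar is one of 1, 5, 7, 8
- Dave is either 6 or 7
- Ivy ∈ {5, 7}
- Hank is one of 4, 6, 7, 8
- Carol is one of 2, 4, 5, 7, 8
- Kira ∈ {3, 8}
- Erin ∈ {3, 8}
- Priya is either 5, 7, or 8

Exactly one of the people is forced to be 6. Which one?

Among the 8 variables, 1 fits only Omar (and all 8 values in {1, 2, 3, 4, 5, 6, 7, 8} must be used), so Omar = 1.
The 7 still-open variables draw from only 7 values {2, 3, 4, 5, 6, 7, 8}, so each is used; only Carol can be 2, hence Carol = 2.
The 6 still-open variables together cover exactly {3, 4, 5, 6, 7, 8} — 6 values for 6 variables — and 4 appears only in Hank's list, so Hank = 4.
The 5 still-open variables draw from only 5 values {3, 5, 6, 7, 8}, so each is used; only Dave can be 6, hence Dave = 6.

Dave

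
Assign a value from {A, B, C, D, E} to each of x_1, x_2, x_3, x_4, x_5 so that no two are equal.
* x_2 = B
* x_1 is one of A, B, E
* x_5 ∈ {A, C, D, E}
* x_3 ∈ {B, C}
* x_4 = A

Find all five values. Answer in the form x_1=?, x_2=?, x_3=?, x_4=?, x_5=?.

x_2 must be B (only option left). So x_1, x_3 can't be B.
x_3 must be C (only option left). Strike C from x_5.
x_4 has just one choice, so x_4 = A. Remove A from x_1, x_5.
That leaves x_1 = E. Remove E from x_5.
x_5 must be D (only option left).

x_1=E, x_2=B, x_3=C, x_4=A, x_5=D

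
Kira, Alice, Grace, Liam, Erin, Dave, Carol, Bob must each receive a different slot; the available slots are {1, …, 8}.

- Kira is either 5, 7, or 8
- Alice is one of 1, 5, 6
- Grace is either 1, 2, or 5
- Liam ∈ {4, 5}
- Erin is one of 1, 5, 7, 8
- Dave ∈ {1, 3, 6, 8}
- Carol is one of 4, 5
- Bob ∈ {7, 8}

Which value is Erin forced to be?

The 8 variables together cover exactly {1, 2, 3, 4, 5, 6, 7, 8} — 8 values for 8 variables — and 2 appears only in Grace's list, so Grace = 2.
The 7 still-open variables together cover exactly {1, 3, 4, 5, 6, 7, 8} — 7 values for 7 variables — and 3 appears only in Dave's list, so Dave = 3.
Among the 6 still-open variables, 6 fits only Alice (and all 6 values in {1, 4, 5, 6, 7, 8} must be used), so Alice = 6.
The 5 still-open variables draw from only 5 values {1, 4, 5, 7, 8}, so each is used; only Erin can be 1, hence Erin = 1.

1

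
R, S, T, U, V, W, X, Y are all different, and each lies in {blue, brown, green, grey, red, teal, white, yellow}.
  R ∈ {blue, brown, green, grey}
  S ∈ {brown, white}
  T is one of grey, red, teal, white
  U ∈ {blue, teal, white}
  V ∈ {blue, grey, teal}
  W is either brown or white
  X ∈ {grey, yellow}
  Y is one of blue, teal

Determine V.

grey

The 8 variables draw from only 8 values {blue, brown, green, grey, red, teal, white, yellow}, so each is used; only R can be green, hence R = green.
The 7 still-open variables together cover exactly {blue, brown, grey, red, teal, white, yellow} — 7 values for 7 variables — and red appears only in T's list, so T = red.
Among the 6 still-open variables, yellow fits only X (and all 6 values in {blue, brown, grey, teal, white, yellow} must be used), so X = yellow.
Among the 5 still-open variables, grey fits only V (and all 5 values in {blue, brown, grey, teal, white} must be used), so V = grey.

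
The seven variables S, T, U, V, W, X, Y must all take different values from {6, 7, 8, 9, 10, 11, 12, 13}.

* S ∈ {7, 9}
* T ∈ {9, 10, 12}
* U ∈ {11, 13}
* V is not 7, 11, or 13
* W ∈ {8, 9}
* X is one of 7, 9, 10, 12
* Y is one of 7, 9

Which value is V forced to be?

6

S and Y share exactly the 2 values {7, 9}; by pigeonhole those values go to them, so strike 7, 9 from T, V, W, X.
W's domain is down to {8}, so W = 8. Strike 8 from V.
T and X share exactly the 2 values {10, 12}; by pigeonhole those values go to them, so strike 10, 12 from V.
So V = 6.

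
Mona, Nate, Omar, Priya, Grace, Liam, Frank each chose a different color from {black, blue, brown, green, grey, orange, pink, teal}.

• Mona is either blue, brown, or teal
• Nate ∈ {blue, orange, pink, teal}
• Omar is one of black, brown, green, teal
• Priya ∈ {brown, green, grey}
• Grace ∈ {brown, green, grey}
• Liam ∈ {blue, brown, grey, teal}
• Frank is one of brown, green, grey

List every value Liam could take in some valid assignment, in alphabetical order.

blue, teal

Priya, Grace, Frank between them cover only {brown, green, grey} — a naked triple. Remove those values from Mona, Omar, Liam.
The 2 variables Mona and Liam are confined to {blue, teal}, which locks those values in; drop them from Nate, Omar.
Omar's domain is down to {black}, so Omar = black.
No further eliminations apply; Liam can still be any of blue, teal.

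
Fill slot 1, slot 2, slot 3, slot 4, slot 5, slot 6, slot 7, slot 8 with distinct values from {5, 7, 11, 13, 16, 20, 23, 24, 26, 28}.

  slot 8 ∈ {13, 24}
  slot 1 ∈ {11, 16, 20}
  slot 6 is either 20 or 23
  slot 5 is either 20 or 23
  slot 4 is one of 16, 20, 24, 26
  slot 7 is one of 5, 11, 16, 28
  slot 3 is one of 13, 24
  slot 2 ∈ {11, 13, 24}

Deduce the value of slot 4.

The 2 variables slot 3 and slot 8 are confined to {13, 24}, which locks those values in; drop them from slot 2, slot 4.
slot 2 has just one choice, so slot 2 = 11. Remove 11 from slot 1, slot 7.
The 2 variables slot 5 and slot 6 are confined to {20, 23}, which locks those values in; drop them from slot 1, slot 4.
slot 1 must be 16 (only option left). So slot 4, slot 7 can't be 16.
So slot 4 = 26.

26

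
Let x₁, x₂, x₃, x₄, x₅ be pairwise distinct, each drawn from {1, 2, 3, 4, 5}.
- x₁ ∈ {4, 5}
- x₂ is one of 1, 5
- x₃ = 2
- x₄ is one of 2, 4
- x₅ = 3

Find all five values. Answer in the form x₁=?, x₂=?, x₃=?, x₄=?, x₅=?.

x₃'s domain is down to {2}, so x₃ = 2. Remove 2 from x₄.
That leaves x₄ = 4. So x₁ can't be 4.
x₅ has just one choice, so x₅ = 3.
x₁ must be 5 (only option left). So x₂ can't be 5.
x₂ has just one choice, so x₂ = 1.

x₁=5, x₂=1, x₃=2, x₄=4, x₅=3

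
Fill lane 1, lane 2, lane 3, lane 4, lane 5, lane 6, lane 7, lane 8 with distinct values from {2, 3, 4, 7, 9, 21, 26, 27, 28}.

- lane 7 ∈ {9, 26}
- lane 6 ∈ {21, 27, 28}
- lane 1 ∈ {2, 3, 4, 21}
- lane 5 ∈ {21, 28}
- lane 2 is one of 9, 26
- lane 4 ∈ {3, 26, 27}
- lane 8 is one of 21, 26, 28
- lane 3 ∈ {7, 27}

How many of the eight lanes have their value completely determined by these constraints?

The 2 variables lane 2 and lane 7 are confined to {9, 26}, which locks those values in; drop them from lane 4, lane 8.
The 2 variables lane 5 and lane 8 are confined to {21, 28}, which locks those values in; drop them from lane 1, lane 6.
lane 6's domain is down to {27}, so lane 6 = 27. Remove 27 from lane 3, lane 4.
lane 3 has just one choice, so lane 3 = 7.
lane 4 has just one choice, so lane 4 = 3. Remove 3 from lane 1.
Determined: lane 3=7, lane 4=3, lane 6=27. The other lanes each still have more than one consistent value. That makes 3.

3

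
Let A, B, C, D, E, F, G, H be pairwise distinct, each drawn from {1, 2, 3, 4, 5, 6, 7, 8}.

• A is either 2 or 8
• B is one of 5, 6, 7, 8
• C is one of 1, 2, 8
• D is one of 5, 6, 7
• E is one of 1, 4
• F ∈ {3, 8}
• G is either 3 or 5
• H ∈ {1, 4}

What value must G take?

5

E and H between them cover only {1, 4} — a naked pair. Remove those values from C.
A and C between them cover only {2, 8} — a naked pair. Remove those values from B, F.
F must be 3 (only option left). So G can't be 3.
So G = 5.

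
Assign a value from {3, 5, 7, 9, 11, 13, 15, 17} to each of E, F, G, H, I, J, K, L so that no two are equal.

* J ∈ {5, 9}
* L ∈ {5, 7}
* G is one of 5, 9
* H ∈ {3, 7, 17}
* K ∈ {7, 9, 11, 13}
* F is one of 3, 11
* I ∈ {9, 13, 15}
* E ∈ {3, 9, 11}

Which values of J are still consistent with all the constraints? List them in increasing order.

5, 9

Among the 8 variables, 15 fits only I (and all 8 values in {3, 5, 7, 9, 11, 13, 15, 17} must be used), so I = 15.
The 7 still-open variables together cover exactly {3, 5, 7, 9, 11, 13, 17} — 7 values for 7 variables — and 13 appears only in K's list, so K = 13.
Among the 6 still-open variables, 17 fits only H (and all 6 values in {3, 5, 7, 9, 11, 17} must be used), so H = 17.
The 5 still-open variables together cover exactly {3, 5, 7, 9, 11} — 5 values for 5 variables — and 7 appears only in L's list, so L = 7.
G and J between them cover only {5, 9} — a naked pair. Remove those values from E.
No further eliminations apply; J can still be any of 5, 9.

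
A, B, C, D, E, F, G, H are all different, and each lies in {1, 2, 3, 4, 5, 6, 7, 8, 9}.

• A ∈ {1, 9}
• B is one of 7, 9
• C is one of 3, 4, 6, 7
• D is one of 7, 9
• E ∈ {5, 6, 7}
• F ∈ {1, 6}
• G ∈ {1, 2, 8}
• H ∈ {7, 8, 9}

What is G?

2

The 2 variables B and D are confined to {7, 9}, which locks those values in; drop them from A, C, E, H.
A has just one choice, so A = 1. Remove 1 from F, G.
That leaves F = 6. Eliminate 6 elsewhere: C, E.
That leaves H = 8. Remove 8 from G.
So G = 2.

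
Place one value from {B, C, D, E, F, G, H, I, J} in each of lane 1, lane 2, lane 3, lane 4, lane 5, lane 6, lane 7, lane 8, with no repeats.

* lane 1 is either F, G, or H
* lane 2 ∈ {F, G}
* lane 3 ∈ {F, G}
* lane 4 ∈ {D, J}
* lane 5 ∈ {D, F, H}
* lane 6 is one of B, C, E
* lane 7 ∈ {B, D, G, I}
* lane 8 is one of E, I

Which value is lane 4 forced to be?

J

lane 2 and lane 3 between them cover only {F, G} — a naked pair. Remove those values from lane 1, lane 5, lane 7.
lane 1 has just one choice, so lane 1 = H. Eliminate H elsewhere: lane 5.
lane 5's domain is down to {D}, so lane 5 = D. Remove D from lane 4, lane 7.
So lane 4 = J.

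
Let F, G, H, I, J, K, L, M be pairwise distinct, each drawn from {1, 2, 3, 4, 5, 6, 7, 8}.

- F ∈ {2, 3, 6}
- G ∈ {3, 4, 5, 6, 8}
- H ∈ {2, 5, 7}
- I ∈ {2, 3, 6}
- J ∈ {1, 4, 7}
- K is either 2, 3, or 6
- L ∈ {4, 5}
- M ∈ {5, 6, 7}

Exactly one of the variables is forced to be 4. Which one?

L

Among the 8 variables, 1 fits only J (and all 8 values in {1, 2, 3, 4, 5, 6, 7, 8} must be used), so J = 1.
The 7 still-open variables together cover exactly {2, 3, 4, 5, 6, 7, 8} — 7 values for 7 variables — and 8 appears only in G's list, so G = 8.
The 6 still-open variables draw from only 6 values {2, 3, 4, 5, 6, 7}, so each is used; only L can be 4, hence L = 4.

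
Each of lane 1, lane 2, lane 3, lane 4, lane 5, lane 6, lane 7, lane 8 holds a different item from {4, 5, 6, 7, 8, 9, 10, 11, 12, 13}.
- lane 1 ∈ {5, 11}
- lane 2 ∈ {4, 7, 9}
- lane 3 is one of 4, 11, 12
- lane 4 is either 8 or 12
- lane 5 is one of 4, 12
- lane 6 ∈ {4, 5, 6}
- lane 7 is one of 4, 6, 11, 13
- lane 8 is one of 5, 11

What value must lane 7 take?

lane 1 and lane 8 between them cover only {5, 11} — a naked pair. Remove those values from lane 3, lane 6, lane 7.
The 2 variables lane 3 and lane 5 are confined to {4, 12}, which locks those values in; drop them from lane 2, lane 4, lane 6, lane 7.
lane 4's domain is down to {8}, so lane 4 = 8.
lane 6's domain is down to {6}, so lane 6 = 6. Remove 6 from lane 7.
So lane 7 = 13.

13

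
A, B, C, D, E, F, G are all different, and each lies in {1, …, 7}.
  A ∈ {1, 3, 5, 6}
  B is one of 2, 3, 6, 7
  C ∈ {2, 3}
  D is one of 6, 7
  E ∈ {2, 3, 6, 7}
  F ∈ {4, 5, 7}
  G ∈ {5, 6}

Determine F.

Among the 7 variables, 1 fits only A (and all 7 values in {1, 2, 3, 4, 5, 6, 7} must be used), so A = 1.
The 6 still-open variables draw from only 6 values {2, 3, 4, 5, 6, 7}, so each is used; only F can be 4, hence F = 4.

4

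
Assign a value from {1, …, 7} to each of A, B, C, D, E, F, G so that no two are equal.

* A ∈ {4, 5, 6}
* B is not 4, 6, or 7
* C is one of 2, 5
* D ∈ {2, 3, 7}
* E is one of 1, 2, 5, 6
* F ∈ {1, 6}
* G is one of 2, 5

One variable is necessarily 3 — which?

Among the 7 variables, 4 fits only A (and all 7 values in {1, 2, 3, 4, 5, 6, 7} must be used), so A = 4.
The 6 still-open variables draw from only 6 values {1, 2, 3, 5, 6, 7}, so each is used; only D can be 7, hence D = 7.
Among the 5 still-open variables, 3 fits only B (and all 5 values in {1, 2, 3, 5, 6} must be used), so B = 3.

B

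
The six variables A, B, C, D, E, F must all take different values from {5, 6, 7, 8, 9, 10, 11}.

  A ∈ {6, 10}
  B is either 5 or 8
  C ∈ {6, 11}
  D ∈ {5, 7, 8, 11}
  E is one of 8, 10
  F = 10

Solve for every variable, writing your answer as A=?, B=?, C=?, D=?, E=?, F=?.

A=6, B=5, C=11, D=7, E=8, F=10

F must be 10 (only option left). Eliminate 10 elsewhere: A, E.
A has just one choice, so A = 6. Remove 6 from C.
C has just one choice, so C = 11. So D can't be 11.
That leaves E = 8. Eliminate 8 elsewhere: B, D.
B's domain is down to {5}, so B = 5. Strike 5 from D.
D has just one choice, so D = 7.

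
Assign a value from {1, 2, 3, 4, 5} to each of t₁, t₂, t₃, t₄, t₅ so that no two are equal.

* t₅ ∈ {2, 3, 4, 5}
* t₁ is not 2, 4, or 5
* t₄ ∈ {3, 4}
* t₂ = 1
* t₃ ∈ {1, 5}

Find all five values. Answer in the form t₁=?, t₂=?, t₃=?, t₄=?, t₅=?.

t₂ must be 1 (only option left). So t₁, t₃ can't be 1.
That leaves t₃ = 5. So t₅ can't be 5.
That leaves t₁ = 3. So t₄, t₅ can't be 3.
That leaves t₄ = 4. Remove 4 from t₅.
t₅ has just one choice, so t₅ = 2.

t₁=3, t₂=1, t₃=5, t₄=4, t₅=2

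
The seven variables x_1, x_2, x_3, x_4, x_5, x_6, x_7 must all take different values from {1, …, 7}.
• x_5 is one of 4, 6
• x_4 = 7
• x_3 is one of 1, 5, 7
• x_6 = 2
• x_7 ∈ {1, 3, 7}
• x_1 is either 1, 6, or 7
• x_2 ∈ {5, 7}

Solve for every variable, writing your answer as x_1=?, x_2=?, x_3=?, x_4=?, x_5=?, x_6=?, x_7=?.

x_4 has just one choice, so x_4 = 7. Eliminate 7 elsewhere: x_1, x_2, x_3, x_7.
x_6 has just one choice, so x_6 = 2.
x_2 must be 5 (only option left). Strike 5 from x_3.
x_3 has just one choice, so x_3 = 1. So x_1, x_7 can't be 1.
That leaves x_7 = 3.
x_1 must be 6 (only option left). Eliminate 6 elsewhere: x_5.
That leaves x_5 = 4.

x_1=6, x_2=5, x_3=1, x_4=7, x_5=4, x_6=2, x_7=3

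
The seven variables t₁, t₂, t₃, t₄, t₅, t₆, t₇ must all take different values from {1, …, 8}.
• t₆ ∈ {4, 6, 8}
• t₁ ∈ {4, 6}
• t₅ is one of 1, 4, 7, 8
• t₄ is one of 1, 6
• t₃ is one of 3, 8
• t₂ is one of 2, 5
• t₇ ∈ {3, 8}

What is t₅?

t₃ and t₇ share exactly the 2 values {3, 8}; by pigeonhole those values go to them, so strike 3, 8 from t₅, t₆.
t₁ and t₆ between them cover only {4, 6} — a naked pair. Remove those values from t₄, t₅.
t₄'s domain is down to {1}, so t₄ = 1. Strike 1 from t₅.
So t₅ = 7.

7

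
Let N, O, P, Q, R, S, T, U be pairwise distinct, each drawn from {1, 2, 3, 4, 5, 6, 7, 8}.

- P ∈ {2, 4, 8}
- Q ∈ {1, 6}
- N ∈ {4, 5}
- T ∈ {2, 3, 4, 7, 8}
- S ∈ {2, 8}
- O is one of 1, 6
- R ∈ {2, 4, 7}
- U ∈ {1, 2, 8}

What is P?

The 8 variables draw from only 8 values {1, 2, 3, 4, 5, 6, 7, 8}, so each is used; only T can be 3, hence T = 3.
The 7 still-open variables together cover exactly {1, 2, 4, 5, 6, 7, 8} — 7 values for 7 variables — and 5 appears only in N's list, so N = 5.
The 6 still-open variables together cover exactly {1, 2, 4, 6, 7, 8} — 6 values for 6 variables — and 7 appears only in R's list, so R = 7.
Among the 5 still-open variables, 4 fits only P (and all 5 values in {1, 2, 4, 6, 8} must be used), so P = 4.

4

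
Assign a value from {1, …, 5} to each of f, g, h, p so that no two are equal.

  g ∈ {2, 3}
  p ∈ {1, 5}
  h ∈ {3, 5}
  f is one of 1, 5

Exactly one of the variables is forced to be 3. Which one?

Among the 4 variables, 2 fits only g (and all 4 values in {1, 2, 3, 5} must be used), so g = 2.
The 3 still-open variables draw from only 3 values {1, 3, 5}, so each is used; only h can be 3, hence h = 3.

h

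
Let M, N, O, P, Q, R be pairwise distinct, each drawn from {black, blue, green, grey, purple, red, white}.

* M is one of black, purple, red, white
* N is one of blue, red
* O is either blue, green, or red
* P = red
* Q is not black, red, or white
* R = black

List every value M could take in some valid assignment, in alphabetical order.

purple, white

P's domain is down to {red}, so P = red. Remove red from M, N, O.
R must be black (only option left). Strike black from M.
N has just one choice, so N = blue. Remove blue from O, Q.
O's domain is down to {green}, so O = green. So Q can't be green.
No further eliminations apply; M can still be any of purple, white.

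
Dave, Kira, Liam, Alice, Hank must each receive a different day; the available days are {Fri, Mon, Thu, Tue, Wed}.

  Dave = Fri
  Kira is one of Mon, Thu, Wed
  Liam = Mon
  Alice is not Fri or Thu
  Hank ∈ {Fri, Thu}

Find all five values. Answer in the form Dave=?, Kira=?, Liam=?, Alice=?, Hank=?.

Dave's domain is down to {Fri}, so Dave = Fri. Strike Fri from Hank.
Liam must be Mon (only option left). So Kira, Alice can't be Mon.
That leaves Hank = Thu. So Kira can't be Thu.
That leaves Kira = Wed. Eliminate Wed elsewhere: Alice.
Alice's domain is down to {Tue}, so Alice = Tue.

Dave=Fri, Kira=Wed, Liam=Mon, Alice=Tue, Hank=Thu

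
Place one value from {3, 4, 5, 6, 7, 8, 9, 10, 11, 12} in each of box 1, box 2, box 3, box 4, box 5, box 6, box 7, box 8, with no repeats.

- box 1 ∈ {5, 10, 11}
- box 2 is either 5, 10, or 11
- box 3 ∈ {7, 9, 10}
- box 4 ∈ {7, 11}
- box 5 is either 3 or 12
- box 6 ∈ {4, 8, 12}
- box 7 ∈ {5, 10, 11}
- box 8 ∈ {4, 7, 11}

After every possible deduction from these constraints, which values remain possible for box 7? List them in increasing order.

5, 10, 11

box 1, box 2, box 7 between them cover only {5, 10, 11} — a naked triple. Remove those values from box 3, box 4, box 8.
box 4 has just one choice, so box 4 = 7. So box 3, box 8 can't be 7.
box 8 must be 4 (only option left). Eliminate 4 elsewhere: box 6.
box 3's domain is down to {9}, so box 3 = 9.
No further eliminations apply; box 7 can still be any of 5, 10, 11.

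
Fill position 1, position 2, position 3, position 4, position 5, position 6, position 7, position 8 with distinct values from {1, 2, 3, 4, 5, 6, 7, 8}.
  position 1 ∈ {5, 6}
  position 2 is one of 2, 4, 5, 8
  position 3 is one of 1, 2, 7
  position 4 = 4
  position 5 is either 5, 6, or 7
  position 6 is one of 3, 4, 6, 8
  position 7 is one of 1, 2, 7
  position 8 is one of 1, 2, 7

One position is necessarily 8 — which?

position 2

position 4 must be 4 (only option left). So position 2, position 6 can't be 4.
Among the 7 still-open variables, 3 fits only position 6 (and all 7 values in {1, 2, 3, 5, 6, 7, 8} must be used), so position 6 = 3.
The 6 still-open variables together cover exactly {1, 2, 5, 6, 7, 8} — 6 values for 6 variables — and 8 appears only in position 2's list, so position 2 = 8.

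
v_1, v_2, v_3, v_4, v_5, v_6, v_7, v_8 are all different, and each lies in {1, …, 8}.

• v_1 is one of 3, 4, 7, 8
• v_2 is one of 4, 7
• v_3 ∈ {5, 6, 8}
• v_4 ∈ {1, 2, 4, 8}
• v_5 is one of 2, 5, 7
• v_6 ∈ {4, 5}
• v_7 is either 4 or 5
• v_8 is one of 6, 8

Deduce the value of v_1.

The 8 variables together cover exactly {1, 2, 3, 4, 5, 6, 7, 8} — 8 values for 8 variables — and 1 appears only in v_4's list, so v_4 = 1.
Among the 7 still-open variables, 2 fits only v_5 (and all 7 values in {2, 3, 4, 5, 6, 7, 8} must be used), so v_5 = 2.
The 6 still-open variables draw from only 6 values {3, 4, 5, 6, 7, 8}, so each is used; only v_1 can be 3, hence v_1 = 3.

3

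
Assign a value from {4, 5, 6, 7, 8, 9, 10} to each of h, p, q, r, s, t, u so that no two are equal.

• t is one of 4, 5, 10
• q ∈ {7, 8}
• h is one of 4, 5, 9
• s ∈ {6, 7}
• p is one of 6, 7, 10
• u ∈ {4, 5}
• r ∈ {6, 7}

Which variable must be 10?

Among the 7 variables, 8 fits only q (and all 7 values in {4, 5, 6, 7, 8, 9, 10} must be used), so q = 8.
The 6 still-open variables together cover exactly {4, 5, 6, 7, 9, 10} — 6 values for 6 variables — and 9 appears only in h's list, so h = 9.
The 2 variables r and s are confined to {6, 7}, which locks those values in; drop them from p.
So 10 goes to p.

p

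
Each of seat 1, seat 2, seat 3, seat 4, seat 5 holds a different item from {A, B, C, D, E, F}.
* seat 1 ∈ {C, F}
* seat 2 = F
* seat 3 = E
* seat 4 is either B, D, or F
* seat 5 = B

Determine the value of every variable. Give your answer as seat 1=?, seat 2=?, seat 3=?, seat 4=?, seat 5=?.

seat 2's domain is down to {F}, so seat 2 = F. Strike F from seat 1, seat 4.
seat 3's domain is down to {E}, so seat 3 = E.
That leaves seat 5 = B. Eliminate B elsewhere: seat 4.
seat 1's domain is down to {C}, so seat 1 = C.
seat 4 must be D (only option left).

seat 1=C, seat 2=F, seat 3=E, seat 4=D, seat 5=B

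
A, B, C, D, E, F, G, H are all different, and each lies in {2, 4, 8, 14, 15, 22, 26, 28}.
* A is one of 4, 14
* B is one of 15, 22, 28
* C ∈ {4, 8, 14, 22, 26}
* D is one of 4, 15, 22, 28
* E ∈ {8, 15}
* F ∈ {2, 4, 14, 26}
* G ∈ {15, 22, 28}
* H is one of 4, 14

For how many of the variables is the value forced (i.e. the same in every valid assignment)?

The 8 variables draw from only 8 values {2, 4, 8, 14, 15, 22, 26, 28}, so each is used; only F can be 2, hence F = 2.
The 7 still-open variables draw from only 7 values {4, 8, 14, 15, 22, 26, 28}, so each is used; only C can be 26, hence C = 26.
The 6 still-open variables draw from only 6 values {4, 8, 14, 15, 22, 28}, so each is used; only E can be 8, hence E = 8.
The 2 variables A and H are confined to {4, 14}, which locks those values in; drop them from D.
Determined: C=26, E=8, F=2. The other variables each still have more than one consistent value. That makes 3.

3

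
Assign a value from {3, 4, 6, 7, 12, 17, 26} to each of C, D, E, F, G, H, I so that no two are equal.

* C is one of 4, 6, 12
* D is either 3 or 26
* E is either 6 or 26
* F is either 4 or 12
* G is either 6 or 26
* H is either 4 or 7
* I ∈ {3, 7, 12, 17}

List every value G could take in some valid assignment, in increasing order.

6, 26

The 7 variables draw from only 7 values {3, 4, 6, 7, 12, 17, 26}, so each is used; only I can be 17, hence I = 17.
The 6 still-open variables draw from only 6 values {3, 4, 6, 7, 12, 26}, so each is used; only D can be 3, hence D = 3.
The 5 still-open variables draw from only 5 values {4, 6, 7, 12, 26}, so each is used; only H can be 7, hence H = 7.
E and G share exactly the 2 values {6, 26}; by pigeonhole those values go to them, so strike 6, 26 from C.
No further eliminations apply; G can still be any of 6, 26.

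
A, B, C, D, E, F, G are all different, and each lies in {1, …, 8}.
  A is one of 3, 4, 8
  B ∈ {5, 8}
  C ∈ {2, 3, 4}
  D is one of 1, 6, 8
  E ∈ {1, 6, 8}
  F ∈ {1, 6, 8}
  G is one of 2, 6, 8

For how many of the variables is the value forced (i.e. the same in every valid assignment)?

Among the 7 variables, 5 fits only B (and all 7 values in {1, 2, 3, 4, 5, 6, 8} must be used), so B = 5.
D, E, F share exactly the 3 values {1, 6, 8}; by pigeonhole those values go to them, so strike 1, 6, 8 from A, G.
G has just one choice, so G = 2. So C can't be 2.
Determined: B=5, G=2. The other variables each still have more than one consistent value. That makes 2.

2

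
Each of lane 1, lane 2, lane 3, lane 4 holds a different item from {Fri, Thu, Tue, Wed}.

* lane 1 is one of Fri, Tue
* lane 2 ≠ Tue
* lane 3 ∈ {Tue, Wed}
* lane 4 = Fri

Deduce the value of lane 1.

Tue

lane 4's domain is down to {Fri}, so lane 4 = Fri. Strike Fri from lane 1, lane 2.
So lane 1 = Tue.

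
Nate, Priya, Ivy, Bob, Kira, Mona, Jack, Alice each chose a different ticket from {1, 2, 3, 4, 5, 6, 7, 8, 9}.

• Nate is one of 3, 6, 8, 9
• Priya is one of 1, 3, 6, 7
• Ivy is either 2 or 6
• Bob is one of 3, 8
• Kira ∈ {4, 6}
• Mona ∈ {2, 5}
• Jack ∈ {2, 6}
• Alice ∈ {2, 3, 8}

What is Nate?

9

Ivy and Jack share exactly the 2 values {2, 6}; by pigeonhole those values go to them, so strike 2, 6 from Nate, Priya, Kira, Mona, Alice.
Kira's domain is down to {4}, so Kira = 4.
Mona has just one choice, so Mona = 5.
Bob and Alice share exactly the 2 values {3, 8}; by pigeonhole those values go to them, so strike 3, 8 from Nate, Priya.
So Nate = 9.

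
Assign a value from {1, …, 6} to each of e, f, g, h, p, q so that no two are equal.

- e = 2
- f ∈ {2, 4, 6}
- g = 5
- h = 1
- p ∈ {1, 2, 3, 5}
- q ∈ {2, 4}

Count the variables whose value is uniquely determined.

e's domain is down to {2}, so e = 2. Eliminate 2 elsewhere: f, p, q.
That leaves g = 5. Eliminate 5 elsewhere: p.
h has just one choice, so h = 1. So p can't be 1.
p has just one choice, so p = 3.
That leaves q = 4. So f can't be 4.
f has just one choice, so f = 6.
Every variable is fixed: e=2, f=6, g=5, h=1, p=3, q=4. That makes 6.

6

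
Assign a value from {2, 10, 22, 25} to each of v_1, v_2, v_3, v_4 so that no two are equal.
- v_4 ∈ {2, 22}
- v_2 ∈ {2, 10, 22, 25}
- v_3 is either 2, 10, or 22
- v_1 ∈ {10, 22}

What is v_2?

25

Among the 4 variables, 25 fits only v_2 (and all 4 values in {2, 10, 22, 25} must be used), so v_2 = 25.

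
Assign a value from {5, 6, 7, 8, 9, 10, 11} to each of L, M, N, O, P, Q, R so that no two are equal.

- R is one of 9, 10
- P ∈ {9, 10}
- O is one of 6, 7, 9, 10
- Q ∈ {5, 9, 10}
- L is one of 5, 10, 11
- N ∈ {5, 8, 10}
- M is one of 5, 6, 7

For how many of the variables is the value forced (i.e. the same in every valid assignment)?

The 7 variables draw from only 7 values {5, 6, 7, 8, 9, 10, 11}, so each is used; only N can be 8, hence N = 8.
The 6 still-open variables draw from only 6 values {5, 6, 7, 9, 10, 11}, so each is used; only L can be 11, hence L = 11.
The 2 variables P and R are confined to {9, 10}, which locks those values in; drop them from O, Q.
Q's domain is down to {5}, so Q = 5. Eliminate 5 elsewhere: M.
Determined: L=11, N=8, Q=5. The other variables each still have more than one consistent value. That makes 3.

3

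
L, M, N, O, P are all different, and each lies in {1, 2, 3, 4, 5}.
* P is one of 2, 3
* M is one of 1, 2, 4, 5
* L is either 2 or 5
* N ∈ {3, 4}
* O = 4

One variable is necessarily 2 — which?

P

O has just one choice, so O = 4. So M, N can't be 4.
That leaves N = 3. Eliminate 3 elsewhere: P.
So 2 goes to P.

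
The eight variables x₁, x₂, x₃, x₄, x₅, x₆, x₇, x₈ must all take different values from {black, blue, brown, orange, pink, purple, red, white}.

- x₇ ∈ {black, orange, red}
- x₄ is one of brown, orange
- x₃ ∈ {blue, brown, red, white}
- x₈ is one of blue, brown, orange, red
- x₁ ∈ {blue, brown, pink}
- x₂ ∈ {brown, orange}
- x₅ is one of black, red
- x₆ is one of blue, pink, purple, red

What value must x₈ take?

blue

The 8 variables draw from only 8 values {black, blue, brown, orange, pink, purple, red, white}, so each is used; only x₆ can be purple, hence x₆ = purple.
The 7 still-open variables together cover exactly {black, blue, brown, orange, pink, red, white} — 7 values for 7 variables — and pink appears only in x₁'s list, so x₁ = pink.
Among the 6 still-open variables, white fits only x₃ (and all 6 values in {black, blue, brown, orange, red, white} must be used), so x₃ = white.
Among the 5 still-open variables, blue fits only x₈ (and all 5 values in {black, blue, brown, orange, red} must be used), so x₈ = blue.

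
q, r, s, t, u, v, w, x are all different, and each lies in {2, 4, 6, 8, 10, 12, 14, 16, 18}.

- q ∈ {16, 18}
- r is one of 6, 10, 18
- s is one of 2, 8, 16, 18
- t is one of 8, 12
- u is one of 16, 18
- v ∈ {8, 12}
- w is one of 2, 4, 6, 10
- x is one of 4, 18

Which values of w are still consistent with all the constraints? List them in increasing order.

6, 10

The 2 variables q and u are confined to {16, 18}, which locks those values in; drop them from r, s, x.
That leaves x = 4. So w can't be 4.
t and v between them cover only {8, 12} — a naked pair. Remove those values from s.
s's domain is down to {2}, so s = 2. Strike 2 from w.
No further eliminations apply; w can still be any of 6, 10.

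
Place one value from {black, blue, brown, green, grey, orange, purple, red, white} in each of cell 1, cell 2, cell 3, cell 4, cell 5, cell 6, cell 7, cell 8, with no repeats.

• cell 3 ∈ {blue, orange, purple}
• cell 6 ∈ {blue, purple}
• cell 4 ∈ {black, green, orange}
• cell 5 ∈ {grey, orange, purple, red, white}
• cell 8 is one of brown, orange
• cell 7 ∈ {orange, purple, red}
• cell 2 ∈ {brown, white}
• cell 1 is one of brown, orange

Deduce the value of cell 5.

grey

The 2 variables cell 1 and cell 8 are confined to {brown, orange}, which locks those values in; drop them from cell 2, cell 3, cell 4, cell 5, cell 7.
cell 2's domain is down to {white}, so cell 2 = white. Remove white from cell 5.
cell 3 and cell 6 between them cover only {blue, purple} — a naked pair. Remove those values from cell 5, cell 7.
cell 7 has just one choice, so cell 7 = red. So cell 5 can't be red.
So cell 5 = grey.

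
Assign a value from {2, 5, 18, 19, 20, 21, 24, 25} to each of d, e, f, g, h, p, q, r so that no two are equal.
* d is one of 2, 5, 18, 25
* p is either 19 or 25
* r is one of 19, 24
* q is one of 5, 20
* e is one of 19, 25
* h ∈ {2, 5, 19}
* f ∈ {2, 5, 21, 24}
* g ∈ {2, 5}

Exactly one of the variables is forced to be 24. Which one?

r

The 8 variables together cover exactly {2, 5, 18, 19, 20, 21, 24, 25} — 8 values for 8 variables — and 18 appears only in d's list, so d = 18.
Among the 7 still-open variables, 20 fits only q (and all 7 values in {2, 5, 19, 20, 21, 24, 25} must be used), so q = 20.
Among the 6 still-open variables, 21 fits only f (and all 6 values in {2, 5, 19, 21, 24, 25} must be used), so f = 21.
The 5 still-open variables draw from only 5 values {2, 5, 19, 24, 25}, so each is used; only r can be 24, hence r = 24.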